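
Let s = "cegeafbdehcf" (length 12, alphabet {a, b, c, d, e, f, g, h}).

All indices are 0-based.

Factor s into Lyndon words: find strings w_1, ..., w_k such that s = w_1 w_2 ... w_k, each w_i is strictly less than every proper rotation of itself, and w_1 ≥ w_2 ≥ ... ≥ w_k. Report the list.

["cege", "afbdehcf"]

emit factor 1: 'cege' (i=0, period=4)
emit factor 2: 'afbdehcf' (i=4, period=8)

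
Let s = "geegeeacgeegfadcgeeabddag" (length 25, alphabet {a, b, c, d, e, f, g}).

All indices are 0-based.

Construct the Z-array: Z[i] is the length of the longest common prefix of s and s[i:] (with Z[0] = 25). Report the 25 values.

[25, 0, 0, 3, 0, 0, 0, 0, 4, 0, 0, 1, 0, 0, 0, 0, 3, 0, 0, 0, 0, 0, 0, 0, 1]

Z[0]=25
i=1: outside box; Z[1]=0
i=2: outside box; Z[2]=0
i=3: outside box; Z[3]=3 grow→box=[3,6)
i=4: min(r-i=2, Z[1]=0)=0; Z[4]=0
i=5: min(r-i=1, Z[2]=0)=0; Z[5]=0
i=6: outside box; Z[6]=0
i=7: outside box; Z[7]=0
i=8: outside box; Z[8]=4 grow→box=[8,12)
i=9: min(r-i=3, Z[1]=0)=0; Z[9]=0
i=10: min(r-i=2, Z[2]=0)=0; Z[10]=0
i=11: min(r-i=1, Z[3]=3)=1; Z[11]=1
i=12: outside box; Z[12]=0
i=13: outside box; Z[13]=0
i=14: outside box; Z[14]=0
i=15: outside box; Z[15]=0
i=16: outside box; Z[16]=3 grow→box=[16,19)
i=17: min(r-i=2, Z[1]=0)=0; Z[17]=0
i=18: min(r-i=1, Z[2]=0)=0; Z[18]=0
i=19: outside box; Z[19]=0
i=20: outside box; Z[20]=0
i=21: outside box; Z[21]=0
i=22: outside box; Z[22]=0
i=23: outside box; Z[23]=0
i=24: outside box; Z[24]=1 grow→box=[24,25)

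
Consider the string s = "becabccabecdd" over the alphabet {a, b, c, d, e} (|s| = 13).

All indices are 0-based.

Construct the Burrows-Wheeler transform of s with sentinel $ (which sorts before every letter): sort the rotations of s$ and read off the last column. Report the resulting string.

rank  rotation        last
    0  $becabccabecdd  d
    1  abccabecdd$bec  c
    2  abecdd$becabcc  c
    3  bccabecdd$beca  a
    4  becabccabecdd$  $
    5  becdd$becabcca  a
    6  cabccabecdd$be  e
    7  cabecdd$becabc  c
    8  ccabecdd$becab  b
    9  cdd$becabccabe  e
   10  d$becabccabecd  d
   11  dd$becabccabec  c
   12  ecabccabecdd$b  b
   13  ecdd$becabccab  b

dcca$aecbedcbb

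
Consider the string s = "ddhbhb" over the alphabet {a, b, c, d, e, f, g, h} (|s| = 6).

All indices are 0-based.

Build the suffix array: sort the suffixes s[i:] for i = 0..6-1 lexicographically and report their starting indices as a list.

[5, 3, 0, 1, 4, 2]

rank→(start, suffix):
  0 → (5, 'b')
  1 → (3, 'bhb')
  2 → (0, 'ddhbhb')
  3 → (1, 'dhbhb')
  4 → (4, 'hb')
  5 → (2, 'hbhb')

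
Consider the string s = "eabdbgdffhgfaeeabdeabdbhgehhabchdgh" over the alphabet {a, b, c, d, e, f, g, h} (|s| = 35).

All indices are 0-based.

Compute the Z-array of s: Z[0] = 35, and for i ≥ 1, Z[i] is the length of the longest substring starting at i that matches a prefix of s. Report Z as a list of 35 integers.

Z[0]=35
i=1: fresh scan; Z[1]=0
i=2: fresh scan; Z[2]=0
i=3: fresh scan; Z[3]=0
i=4: fresh scan; Z[4]=0
i=5: fresh scan; Z[5]=0
i=6: fresh scan; Z[6]=0
i=7: fresh scan; Z[7]=0
i=8: fresh scan; Z[8]=0
i=9: fresh scan; Z[9]=0
i=10: fresh scan; Z[10]=0
i=11: fresh scan; Z[11]=0
i=12: fresh scan; Z[12]=0
i=13: fresh scan; Z[13]=1 grow→box=[13,14)
i=14: fresh scan; Z[14]=4 grow→box=[14,18)
i=15: min(r-i=3, Z[1]=0)=0; Z[15]=0
i=16: min(r-i=2, Z[2]=0)=0; Z[16]=0
i=17: min(r-i=1, Z[3]=0)=0; Z[17]=0
i=18: fresh scan; Z[18]=5 grow→box=[18,23)
i=19: min(r-i=4, Z[1]=0)=0; Z[19]=0
i=20: min(r-i=3, Z[2]=0)=0; Z[20]=0
i=21: min(r-i=2, Z[3]=0)=0; Z[21]=0
i=22: min(r-i=1, Z[4]=0)=0; Z[22]=0
i=23: fresh scan; Z[23]=0
i=24: fresh scan; Z[24]=0
i=25: fresh scan; Z[25]=1 grow→box=[25,26)
i=26: fresh scan; Z[26]=0
i=27: fresh scan; Z[27]=0
i=28: fresh scan; Z[28]=0
i=29: fresh scan; Z[29]=0
i=30: fresh scan; Z[30]=0
i=31: fresh scan; Z[31]=0
i=32: fresh scan; Z[32]=0
i=33: fresh scan; Z[33]=0
i=34: fresh scan; Z[34]=0

[35, 0, 0, 0, 0, 0, 0, 0, 0, 0, 0, 0, 0, 1, 4, 0, 0, 0, 5, 0, 0, 0, 0, 0, 0, 1, 0, 0, 0, 0, 0, 0, 0, 0, 0]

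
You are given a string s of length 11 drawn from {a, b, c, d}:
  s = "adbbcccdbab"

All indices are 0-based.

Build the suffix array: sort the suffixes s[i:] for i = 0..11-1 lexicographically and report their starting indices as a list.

sorted suffixes:
  #0 SA[0]=9  'ab'
  #1 SA[1]=0  'adbbcccdbab'
  #2 SA[2]=10  'b'
  #3 SA[3]=8  'bab'
  #4 SA[4]=2  'bbcccdbab'
  #5 SA[5]=3  'bcccdbab'
  #6 SA[6]=4  'cccdbab'
  #7 SA[7]=5  'ccdbab'
  #8 SA[8]=6  'cdbab'
  #9 SA[9]=7  'dbab'
  #10 SA[10]=1  'dbbcccdbab'

[9, 0, 10, 8, 2, 3, 4, 5, 6, 7, 1]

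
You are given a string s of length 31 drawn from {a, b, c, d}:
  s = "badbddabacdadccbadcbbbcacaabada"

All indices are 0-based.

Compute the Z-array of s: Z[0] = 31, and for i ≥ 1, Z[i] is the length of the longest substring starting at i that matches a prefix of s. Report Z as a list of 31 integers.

Z[0]=31
i=1: fresh scan; Z[1]=0
i=2: fresh scan; Z[2]=0
i=3: fresh scan; Z[3]=1 scan→box=[3,4)
i=4: fresh scan; Z[4]=0
i=5: fresh scan; Z[5]=0
i=6: fresh scan; Z[6]=0
i=7: fresh scan; Z[7]=2 scan→box=[7,9)
i=8: min(r-i=1, Z[1]=0)=0; Z[8]=0
i=9: fresh scan; Z[9]=0
i=10: fresh scan; Z[10]=0
i=11: fresh scan; Z[11]=0
i=12: fresh scan; Z[12]=0
i=13: fresh scan; Z[13]=0
i=14: fresh scan; Z[14]=0
i=15: fresh scan; Z[15]=3 scan→box=[15,18)
i=16: min(r-i=2, Z[1]=0)=0; Z[16]=0
i=17: min(r-i=1, Z[2]=0)=0; Z[17]=0
i=18: fresh scan; Z[18]=0
i=19: fresh scan; Z[19]=1 scan→box=[19,20)
i=20: fresh scan; Z[20]=1 scan→box=[20,21)
i=21: fresh scan; Z[21]=1 scan→box=[21,22)
i=22: fresh scan; Z[22]=0
i=23: fresh scan; Z[23]=0
i=24: fresh scan; Z[24]=0
i=25: fresh scan; Z[25]=0
i=26: fresh scan; Z[26]=0
i=27: fresh scan; Z[27]=3 scan→box=[27,30)
i=28: min(r-i=2, Z[1]=0)=0; Z[28]=0
i=29: min(r-i=1, Z[2]=0)=0; Z[29]=0
i=30: fresh scan; Z[30]=0

[31, 0, 0, 1, 0, 0, 0, 2, 0, 0, 0, 0, 0, 0, 0, 3, 0, 0, 0, 1, 1, 1, 0, 0, 0, 0, 0, 3, 0, 0, 0]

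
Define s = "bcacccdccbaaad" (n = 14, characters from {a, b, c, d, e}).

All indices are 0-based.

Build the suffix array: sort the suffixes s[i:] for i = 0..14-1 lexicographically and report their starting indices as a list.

rank→(start, suffix):
  0 → (10, 'aaad')
  1 → (11, 'aad')
  2 → (2, 'acccdccbaaad')
  3 → (12, 'ad')
  4 → (9, 'baaad')
  5 → (0, 'bcacccdccbaaad')
  6 → (1, 'cacccdccbaaad')
  7 → (8, 'cbaaad')
  8 → (7, 'ccbaaad')
  9 → (3, 'cccdccbaaad')
  10 → (4, 'ccdccbaaad')
  11 → (5, 'cdccbaaad')
  12 → (13, 'd')
  13 → (6, 'dccbaaad')

[10, 11, 2, 12, 9, 0, 1, 8, 7, 3, 4, 5, 13, 6]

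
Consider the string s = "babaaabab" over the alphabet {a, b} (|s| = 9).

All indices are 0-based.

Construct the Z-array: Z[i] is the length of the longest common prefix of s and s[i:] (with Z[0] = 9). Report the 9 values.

Z[0]=9
i=1: outside box; Z[1]=0
i=2: outside box; Z[2]=2 grow→box=[2,4)
i=3: min(r-i=1, Z[1]=0)=0; Z[3]=0
i=4: outside box; Z[4]=0
i=5: outside box; Z[5]=0
i=6: outside box; Z[6]=3 grow→box=[6,9)
i=7: min(r-i=2, Z[1]=0)=0; Z[7]=0
i=8: min(r-i=1, Z[2]=2)=1; Z[8]=1

[9, 0, 2, 0, 0, 0, 3, 0, 1]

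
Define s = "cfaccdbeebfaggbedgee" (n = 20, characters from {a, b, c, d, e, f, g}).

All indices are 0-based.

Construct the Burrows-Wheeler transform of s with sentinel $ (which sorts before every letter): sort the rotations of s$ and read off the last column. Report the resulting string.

rank  rotation               last
    0  $cfaccdbeebfaggbedgee  e
    1  accdbeebfaggbedgee$cf  f
    2  aggbedgee$cfaccdbeebf  f
    3  bedgee$cfaccdbeebfagg  g
    4  beebfaggbedgee$cfaccd  d
    5  bfaggbedgee$cfaccdbee  e
    6  ccdbeebfaggbedgee$cfa  a
    7  cdbeebfaggbedgee$cfac  c
    8  cfaccdbeebfaggbedgee$  $
    9  dbeebfaggbedgee$cfacc  c
   10  dgee$cfaccdbeebfaggbe  e
   11  e$cfaccdbeebfaggbedge  e
   12  ebfaggbedgee$cfaccdbe  e
   13  edgee$cfaccdbeebfaggb  b
   14  ee$cfaccdbeebfaggbedg  g
   15  eebfaggbedgee$cfaccdb  b
   16  faccdbeebfaggbedgee$c  c
   17  faggbedgee$cfaccdbeeb  b
   18  gbedgee$cfaccdbeebfag  g
   19  gee$cfaccdbeebfaggbed  d
   20  ggbedgee$cfaccdbeebfa  a

effgdeac$ceeebgbcbgda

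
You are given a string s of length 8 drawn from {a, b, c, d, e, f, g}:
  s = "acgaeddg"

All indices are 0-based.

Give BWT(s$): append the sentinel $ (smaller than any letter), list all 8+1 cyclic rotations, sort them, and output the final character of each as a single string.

rank  rotation   last
    0  $acgaeddg  g
    1  acgaeddg$  $
    2  aeddg$acg  g
    3  cgaeddg$a  a
    4  ddg$acgae  e
    5  dg$acgaed  d
    6  eddg$acga  a
    7  g$acgaedd  d
    8  gaeddg$ac  c

g$gaedadc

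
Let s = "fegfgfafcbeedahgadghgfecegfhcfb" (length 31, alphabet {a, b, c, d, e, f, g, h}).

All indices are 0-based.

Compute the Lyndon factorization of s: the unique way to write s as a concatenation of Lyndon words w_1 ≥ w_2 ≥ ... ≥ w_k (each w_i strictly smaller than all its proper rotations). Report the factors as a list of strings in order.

["f", "egfgf", "afcbeedahg", "adghgfecegfhcfb"]

emit factor 1: 'f' (i=0, period=1)
emit factor 2: 'egfgf' (i=1, period=5)
emit factor 3: 'afcbeedahg' (i=6, period=10)
emit factor 4: 'adghgfecegfhcfb' (i=16, period=15)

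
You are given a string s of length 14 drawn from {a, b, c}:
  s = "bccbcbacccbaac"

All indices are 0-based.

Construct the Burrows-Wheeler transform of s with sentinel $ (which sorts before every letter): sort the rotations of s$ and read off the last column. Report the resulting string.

cbabccc$acbccba

rank  rotation         last
    0  $bccbcbacccbaac  c
    1  aac$bccbcbacccb  b
    2  ac$bccbcbacccba  a
    3  acccbaac$bccbcb  b
    4  baac$bccbcbaccc  c
    5  bacccbaac$bccbc  c
    6  bcbacccbaac$bcc  c
    7  bccbcbacccbaac$  $
    8  c$bccbcbacccbaa  a
    9  cbaac$bccbcbacc  c
   10  cbacccbaac$bccb  b
   11  cbcbacccbaac$bc  c
   12  ccbaac$bccbcbac  c
   13  ccbcbacccbaac$b  b
   14  cccbaac$bccbcba  a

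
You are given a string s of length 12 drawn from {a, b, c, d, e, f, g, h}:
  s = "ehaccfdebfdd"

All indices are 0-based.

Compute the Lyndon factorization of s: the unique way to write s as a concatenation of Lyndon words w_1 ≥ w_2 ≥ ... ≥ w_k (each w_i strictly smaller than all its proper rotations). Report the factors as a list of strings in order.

["eh", "accfdebfdd"]

emit factor 1: 'eh' (i=0, period=2)
emit factor 2: 'accfdebfdd' (i=2, period=10)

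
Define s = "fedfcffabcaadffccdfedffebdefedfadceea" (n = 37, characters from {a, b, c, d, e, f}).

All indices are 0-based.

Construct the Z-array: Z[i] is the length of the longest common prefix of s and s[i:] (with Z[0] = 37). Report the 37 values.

Z[0]=37
i=1: i≥r, start 0; Z[1]=0
i=2: i≥r, start 0; Z[2]=0
i=3: i≥r, start 0; Z[3]=1 scan→box=[3,4)
i=4: i≥r, start 0; Z[4]=0
i=5: i≥r, start 0; Z[5]=1 scan→box=[5,6)
i=6: i≥r, start 0; Z[6]=1 scan→box=[6,7)
i=7: i≥r, start 0; Z[7]=0
i=8: i≥r, start 0; Z[8]=0
i=9: i≥r, start 0; Z[9]=0
i=10: i≥r, start 0; Z[10]=0
i=11: i≥r, start 0; Z[11]=0
i=12: i≥r, start 0; Z[12]=0
i=13: i≥r, start 0; Z[13]=1 scan→box=[13,14)
i=14: i≥r, start 0; Z[14]=1 scan→box=[14,15)
i=15: i≥r, start 0; Z[15]=0
i=16: i≥r, start 0; Z[16]=0
i=17: i≥r, start 0; Z[17]=0
i=18: i≥r, start 0; Z[18]=4 scan→box=[18,22)
i=19: min(r-i=3, Z[1]=0)=0; Z[19]=0
i=20: min(r-i=2, Z[2]=0)=0; Z[20]=0
i=21: min(r-i=1, Z[3]=1)=1; Z[21]=1
i=22: i≥r, start 0; Z[22]=2 scan→box=[22,24)
i=23: min(r-i=1, Z[1]=0)=0; Z[23]=0
i=24: i≥r, start 0; Z[24]=0
i=25: i≥r, start 0; Z[25]=0
i=26: i≥r, start 0; Z[26]=0
i=27: i≥r, start 0; Z[27]=4 scan→box=[27,31)
i=28: min(r-i=3, Z[1]=0)=0; Z[28]=0
i=29: min(r-i=2, Z[2]=0)=0; Z[29]=0
i=30: min(r-i=1, Z[3]=1)=1; Z[30]=1
i=31: i≥r, start 0; Z[31]=0
i=32: i≥r, start 0; Z[32]=0
i=33: i≥r, start 0; Z[33]=0
i=34: i≥r, start 0; Z[34]=0
i=35: i≥r, start 0; Z[35]=0
i=36: i≥r, start 0; Z[36]=0

[37, 0, 0, 1, 0, 1, 1, 0, 0, 0, 0, 0, 0, 1, 1, 0, 0, 0, 4, 0, 0, 1, 2, 0, 0, 0, 0, 4, 0, 0, 1, 0, 0, 0, 0, 0, 0]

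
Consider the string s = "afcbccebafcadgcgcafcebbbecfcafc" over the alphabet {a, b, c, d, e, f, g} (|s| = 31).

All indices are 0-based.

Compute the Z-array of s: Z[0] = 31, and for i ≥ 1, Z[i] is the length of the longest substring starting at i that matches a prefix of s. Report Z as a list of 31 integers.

Z[0]=31
i=1: outside box; Z[1]=0
i=2: outside box; Z[2]=0
i=3: outside box; Z[3]=0
i=4: outside box; Z[4]=0
i=5: outside box; Z[5]=0
i=6: outside box; Z[6]=0
i=7: outside box; Z[7]=0
i=8: outside box; Z[8]=3 extend→box=[8,11)
i=9: min(r-i=2, Z[1]=0)=0; Z[9]=0
i=10: min(r-i=1, Z[2]=0)=0; Z[10]=0
i=11: outside box; Z[11]=1 extend→box=[11,12)
i=12: outside box; Z[12]=0
i=13: outside box; Z[13]=0
i=14: outside box; Z[14]=0
i=15: outside box; Z[15]=0
i=16: outside box; Z[16]=0
i=17: outside box; Z[17]=3 extend→box=[17,20)
i=18: min(r-i=2, Z[1]=0)=0; Z[18]=0
i=19: min(r-i=1, Z[2]=0)=0; Z[19]=0
i=20: outside box; Z[20]=0
i=21: outside box; Z[21]=0
i=22: outside box; Z[22]=0
i=23: outside box; Z[23]=0
i=24: outside box; Z[24]=0
i=25: outside box; Z[25]=0
i=26: outside box; Z[26]=0
i=27: outside box; Z[27]=0
i=28: outside box; Z[28]=3 extend→box=[28,31)
i=29: min(r-i=2, Z[1]=0)=0; Z[29]=0
i=30: min(r-i=1, Z[2]=0)=0; Z[30]=0

[31, 0, 0, 0, 0, 0, 0, 0, 3, 0, 0, 1, 0, 0, 0, 0, 0, 3, 0, 0, 0, 0, 0, 0, 0, 0, 0, 0, 3, 0, 0]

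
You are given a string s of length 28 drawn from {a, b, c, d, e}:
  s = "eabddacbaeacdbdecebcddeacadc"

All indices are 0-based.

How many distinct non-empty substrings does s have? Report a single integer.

rank→(start, suffix):
  0 → (1, 'abddacbaeacdbdecebcddeacadc')
  1 → (23, 'acadc')
  2 → (5, 'acbaeacdbdecebcddeacadc')
  3 → (10, 'acdbdecebcddeacadc')
  4 → (25, 'adc')
  5 → (8, 'aeacdbdecebcddeacadc')
  6 → (7, 'baeacdbdecebcddeacadc')
  7 → (18, 'bcddeacadc')
  8 → (2, 'bddacbaeacdbdecebcddeacadc')
  9 → (13, 'bdecebcddeacadc')
  10 → (27, 'c')
  11 → (24, 'cadc')
  12 → (6, 'cbaeacdbdecebcddeacadc')
  13 → (11, 'cdbdecebcddeacadc')
  14 → (19, 'cddeacadc')
  15 → (16, 'cebcddeacadc')
  16 → (4, 'dacbaeacdbdecebcddeacadc')
  17 → (12, 'dbdecebcddeacadc')
  18 → (26, 'dc')
  19 → (3, 'ddacbaeacdbdecebcddeacadc')
  20 → (20, 'ddeacadc')
  21 → (21, 'deacadc')
  22 → (14, 'decebcddeacadc')
  23 → (0, 'eabddacbaeacdbdecebcddeacadc')
  24 → (22, 'eacadc')
  25 → (9, 'eacdbdecebcddeacadc')
  26 → (17, 'ebcddeacadc')
  27 → (15, 'ecebcddeacadc')

SA = [1, 23, 5, 10, 25, 8, 7, 18, 2, 13, 27, 24, 6, 11, 19, 16, 4, 12, 26, 3, 20, 21, 14, 0, 22, 9, 17, 15]
rank  pair      lcp
   1  s[1:],s[23:]  1  'a'
   2  s[23:],s[5:]  2  'ac'
   3  s[5:],s[10:]  2  'ac'
   4  s[10:],s[25:]  1  'a'
   5  s[25:],s[8:]  1  'a'
   6  s[8:],s[7:]  0  ''
   7  s[7:],s[18:]  1  'b'
   8  s[18:],s[2:]  1  'b'
   9  s[2:],s[13:]  2  'bd'
  10  s[13:],s[27:]  0  ''
  11  s[27:],s[24:]  1  'c'
  12  s[24:],s[6:]  1  'c'
  13  s[6:],s[11:]  1  'c'
  14  s[11:],s[19:]  2  'cd'
  15  s[19:],s[16:]  1  'c'
  16  s[16:],s[4:]  0  ''
  17  s[4:],s[12:]  1  'd'
  18  s[12:],s[26:]  1  'd'
  19  s[26:],s[3:]  1  'd'
  20  s[3:],s[20:]  2  'dd'
  21  s[20:],s[21:]  1  'd'
  22  s[21:],s[14:]  2  'de'
  23  s[14:],s[0:]  0  ''
  24  s[0:],s[22:]  2  'ea'
  25  s[22:],s[9:]  3  'eac'
  26  s[9:],s[17:]  1  'e'
  27  s[17:],s[15:]  1  'e'

n(n+1)/2 = 28·29/2 = 406
Σ LCP = 0 + 1 + 2 + 2 + 1 + 1 + 0 + 1 + 1 + 2 + 0 + 1 + 1 + 1 + 2 + 1 + 0 + 1 + 1 + 1 + 2 + 1 + 2 + 0 + 2 + 3 + 1 + 1 = 32
distinct = 406 − 32 = 374

374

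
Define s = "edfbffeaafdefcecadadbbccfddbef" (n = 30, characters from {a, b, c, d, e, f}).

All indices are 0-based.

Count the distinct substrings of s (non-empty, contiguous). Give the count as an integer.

437

sorted suffixes:
  #0 SA[0]=7  'aafdefcecadadbbccfddbef'
  #1 SA[1]=16  'adadbbccfddbef'
  #2 SA[2]=18  'adbbccfddbef'
  #3 SA[3]=8  'afdefcecadadbbccfddbef'
  #4 SA[4]=20  'bbccfddbef'
  #5 SA[5]=21  'bccfddbef'
  #6 SA[6]=27  'bef'
  #7 SA[7]=3  'bffeaafdefcecadadbbccfddbef'
  #8 SA[8]=15  'cadadbbccfddbef'
  #9 SA[9]=22  'ccfddbef'
  #10 SA[10]=13  'cecadadbbccfddbef'
  #11 SA[11]=23  'cfddbef'
  #12 SA[12]=17  'dadbbccfddbef'
  #13 SA[13]=19  'dbbccfddbef'
  #14 SA[14]=26  'dbef'
  #15 SA[15]=25  'ddbef'
  #16 SA[16]=10  'defcecadadbbccfddbef'
  #17 SA[17]=1  'dfbffeaafdefcecadadbbccfddbef'
  #18 SA[18]=6  'eaafdefcecadadbbccfddbef'
  #19 SA[19]=14  'ecadadbbccfddbef'
  #20 SA[20]=0  'edfbffeaafdefcecadadbbccfddbef'
  #21 SA[21]=28  'ef'
  #22 SA[22]=11  'efcecadadbbccfddbef'
  #23 SA[23]=29  'f'
  #24 SA[24]=2  'fbffeaafdefcecadadbbccfddbef'
  #25 SA[25]=12  'fcecadadbbccfddbef'
  #26 SA[26]=24  'fddbef'
  #27 SA[27]=9  'fdefcecadadbbccfddbef'
  #28 SA[28]=5  'feaafdefcecadadbbccfddbef'
  #29 SA[29]=4  'ffeaafdefcecadadbbccfddbef'

SA = [7, 16, 18, 8, 20, 21, 27, 3, 15, 22, 13, 23, 17, 19, 26, 25, 10, 1, 6, 14, 0, 28, 11, 29, 2, 12, 24, 9, 5, 4]
[i] adj suffixes → lcp
  [1] 7/16 → 1 ('a')
  [2] 16/18 → 2 ('ad')
  [3] 18/8 → 1 ('a')
  [4] 8/20 → 0 ('')
  [5] 20/21 → 1 ('b')
  [6] 21/27 → 1 ('b')
  [7] 27/3 → 1 ('b')
  [8] 3/15 → 0 ('')
  [9] 15/22 → 1 ('c')
  [10] 22/13 → 1 ('c')
  [11] 13/23 → 1 ('c')
  [12] 23/17 → 0 ('')
  [13] 17/19 → 1 ('d')
  [14] 19/26 → 2 ('db')
  [15] 26/25 → 1 ('d')
  [16] 25/10 → 1 ('d')
  [17] 10/1 → 1 ('d')
  [18] 1/6 → 0 ('')
  [19] 6/14 → 1 ('e')
  [20] 14/0 → 1 ('e')
  [21] 0/28 → 1 ('e')
  [22] 28/11 → 2 ('ef')
  [23] 11/29 → 0 ('')
  [24] 29/2 → 1 ('f')
  [25] 2/12 → 1 ('f')
  [26] 12/24 → 1 ('f')
  [27] 24/9 → 2 ('fd')
  [28] 9/5 → 1 ('f')
  [29] 5/4 → 1 ('f')

n(n+1)/2 = 30·31/2 = 465
Σ LCP = 0 + 1 + 2 + 1 + 0 + 1 + 1 + 1 + 0 + 1 + 1 + 1 + 0 + 1 + 2 + 1 + 1 + 1 + 0 + 1 + 1 + 1 + 2 + 0 + 1 + 1 + 1 + 2 + 1 + 1 = 28
distinct = 465 − 28 = 437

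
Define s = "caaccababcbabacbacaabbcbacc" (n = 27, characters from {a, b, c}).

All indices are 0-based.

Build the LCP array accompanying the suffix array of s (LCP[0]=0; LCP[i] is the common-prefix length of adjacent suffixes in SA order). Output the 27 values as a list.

[0, 2, 1, 3, 2, 2, 1, 2, 2, 3, 0, 3, 2, 3, 3, 1, 1, 4, 0, 1, 3, 2, 1, 3, 4, 1, 2]

sorted suffixes:
  #0 SA[0]=18  'aabbcbacc'
  #1 SA[1]=1  'aaccababcbabacbacaabbcbacc'
  #2 SA[2]=5  'ababcbabacbacaabbcbacc'
  #3 SA[3]=11  'abacbacaabbcbacc'
  #4 SA[4]=19  'abbcbacc'
  #5 SA[5]=7  'abcbabacbacaabbcbacc'
  #6 SA[6]=16  'acaabbcbacc'
  #7 SA[7]=13  'acbacaabbcbacc'
  #8 SA[8]=24  'acc'
  #9 SA[9]=2  'accababcbabacbacaabbcbacc'
  #10 SA[10]=10  'babacbacaabbcbacc'
  #11 SA[11]=6  'babcbabacbacaabbcbacc'
  #12 SA[12]=15  'bacaabbcbacc'
  #13 SA[13]=12  'bacbacaabbcbacc'
  #14 SA[14]=23  'bacc'
  #15 SA[15]=20  'bbcbacc'
  #16 SA[16]=8  'bcbabacbacaabbcbacc'
  #17 SA[17]=21  'bcbacc'
  #18 SA[18]=26  'c'
  #19 SA[19]=17  'caabbcbacc'
  #20 SA[20]=0  'caaccababcbabacbacaabbcbacc'
  #21 SA[21]=4  'cababcbabacbacaabbcbacc'
  #22 SA[22]=9  'cbabacbacaabbcbacc'
  #23 SA[23]=14  'cbacaabbcbacc'
  #24 SA[24]=22  'cbacc'
  #25 SA[25]=25  'cc'
  #26 SA[26]=3  'ccababcbabacbacaabbcbacc'

SA = [18, 1, 5, 11, 19, 7, 16, 13, 24, 2, 10, 6, 15, 12, 23, 20, 8, 21, 26, 17, 0, 4, 9, 14, 22, 25, 3]
rank  pair      lcp
   1  s[18:],s[1:]  2  'aa'
   2  s[1:],s[5:]  1  'a'
   3  s[5:],s[11:]  3  'aba'
   4  s[11:],s[19:]  2  'ab'
   5  s[19:],s[7:]  2  'ab'
   6  s[7:],s[16:]  1  'a'
   7  s[16:],s[13:]  2  'ac'
   8  s[13:],s[24:]  2  'ac'
   9  s[24:],s[2:]  3  'acc'
  10  s[2:],s[10:]  0  ''
  11  s[10:],s[6:]  3  'bab'
  12  s[6:],s[15:]  2  'ba'
  13  s[15:],s[12:]  3  'bac'
  14  s[12:],s[23:]  3  'bac'
  15  s[23:],s[20:]  1  'b'
  16  s[20:],s[8:]  1  'b'
  17  s[8:],s[21:]  4  'bcba'
  18  s[21:],s[26:]  0  ''
  19  s[26:],s[17:]  1  'c'
  20  s[17:],s[0:]  3  'caa'
  21  s[0:],s[4:]  2  'ca'
  22  s[4:],s[9:]  1  'c'
  23  s[9:],s[14:]  3  'cba'
  24  s[14:],s[22:]  4  'cbac'
  25  s[22:],s[25:]  1  'c'
  26  s[25:],s[3:]  2  'cc'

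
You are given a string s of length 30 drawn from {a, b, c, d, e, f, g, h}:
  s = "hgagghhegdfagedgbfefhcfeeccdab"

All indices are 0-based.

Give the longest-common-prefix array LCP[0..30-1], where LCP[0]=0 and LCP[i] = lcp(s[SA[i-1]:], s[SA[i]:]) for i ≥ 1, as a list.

rank→(start, suffix):
  0 → (28, 'ab')
  1 → (11, 'agedgbfefhcfeeccdab')
  2 → (2, 'agghhegdfagedgbfefhcfeeccdab')
  3 → (29, 'b')
  4 → (16, 'bfefhcfeeccdab')
  5 → (25, 'ccdab')
  6 → (26, 'cdab')
  7 → (21, 'cfeeccdab')
  8 → (27, 'dab')
  9 → (9, 'dfagedgbfefhcfeeccdab')
  10 → (14, 'dgbfefhcfeeccdab')
  11 → (24, 'eccdab')
  12 → (13, 'edgbfefhcfeeccdab')
  13 → (23, 'eeccdab')
  14 → (18, 'efhcfeeccdab')
  15 → (7, 'egdfagedgbfefhcfeeccdab')
  16 → (10, 'fagedgbfefhcfeeccdab')
  17 → (22, 'feeccdab')
  18 → (17, 'fefhcfeeccdab')
  19 → (19, 'fhcfeeccdab')
  20 → (1, 'gagghhegdfagedgbfefhcfeeccdab')
  21 → (15, 'gbfefhcfeeccdab')
  22 → (8, 'gdfagedgbfefhcfeeccdab')
  23 → (12, 'gedgbfefhcfeeccdab')
  24 → (3, 'gghhegdfagedgbfefhcfeeccdab')
  25 → (4, 'ghhegdfagedgbfefhcfeeccdab')
  26 → (20, 'hcfeeccdab')
  27 → (6, 'hegdfagedgbfefhcfeeccdab')
  28 → (0, 'hgagghhegdfagedgbfefhcfeeccdab')
  29 → (5, 'hhegdfagedgbfefhcfeeccdab')

SA = [28, 11, 2, 29, 16, 25, 26, 21, 27, 9, 14, 24, 13, 23, 18, 7, 10, 22, 17, 19, 1, 15, 8, 12, 3, 4, 20, 6, 0, 5]
i: (SA[i-1],SA[i]) lcp shared
  1: (28,11) 1 'a'
  2: (11,2) 2 'ag'
  3: (2,29) 0 ''
  4: (29,16) 1 'b'
  5: (16,25) 0 ''
  6: (25,26) 1 'c'
  7: (26,21) 1 'c'
  8: (21,27) 0 ''
  9: (27,9) 1 'd'
  10: (9,14) 1 'd'
  11: (14,24) 0 ''
  12: (24,13) 1 'e'
  13: (13,23) 1 'e'
  14: (23,18) 1 'e'
  15: (18,7) 1 'e'
  16: (7,10) 0 ''
  17: (10,22) 1 'f'
  18: (22,17) 2 'fe'
  19: (17,19) 1 'f'
  20: (19,1) 0 ''
  21: (1,15) 1 'g'
  22: (15,8) 1 'g'
  23: (8,12) 1 'g'
  24: (12,3) 1 'g'
  25: (3,4) 1 'g'
  26: (4,20) 0 ''
  27: (20,6) 1 'h'
  28: (6,0) 1 'h'
  29: (0,5) 1 'h'

[0, 1, 2, 0, 1, 0, 1, 1, 0, 1, 1, 0, 1, 1, 1, 1, 0, 1, 2, 1, 0, 1, 1, 1, 1, 1, 0, 1, 1, 1]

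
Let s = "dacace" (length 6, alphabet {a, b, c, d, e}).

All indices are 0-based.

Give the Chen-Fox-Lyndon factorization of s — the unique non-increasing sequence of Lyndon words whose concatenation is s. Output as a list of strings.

emit factor 1: 'd' (i=0, period=1)
emit factor 2: 'acace' (i=1, period=5)

["d", "acace"]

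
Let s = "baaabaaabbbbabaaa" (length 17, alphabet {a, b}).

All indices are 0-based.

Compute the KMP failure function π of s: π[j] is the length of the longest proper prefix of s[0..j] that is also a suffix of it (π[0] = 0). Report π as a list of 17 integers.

π[0] = 0
j=1 s[j]='a': π[1]=0 (border '')
j=2 s[j]='a': π[2]=0 (border '')
j=3 s[j]='a': π[3]=0 (border '')
j=4 s[j]='b': π[4]=1 (border 'b')
j=5 s[j]='a': π[5]=2 (border 'ba')
j=6 s[j]='a': π[6]=3 (border 'baa')
j=7 s[j]='a': π[7]=4 (border 'baaa')
j=8 s[j]='b': π[8]=5 (border 'baaab')
j=9 s[j]='b': k: 5→1→0; π[9]=1 (border 'b')
j=10 s[j]='b': k: 1→0; π[10]=1 (border 'b')
j=11 s[j]='b': k: 1→0; π[11]=1 (border 'b')
j=12 s[j]='a': π[12]=2 (border 'ba')
j=13 s[j]='b': k: 2→0; π[13]=1 (border 'b')
j=14 s[j]='a': π[14]=2 (border 'ba')
j=15 s[j]='a': π[15]=3 (border 'baa')
j=16 s[j]='a': π[16]=4 (border 'baaa')

[0, 0, 0, 0, 1, 2, 3, 4, 5, 1, 1, 1, 2, 1, 2, 3, 4]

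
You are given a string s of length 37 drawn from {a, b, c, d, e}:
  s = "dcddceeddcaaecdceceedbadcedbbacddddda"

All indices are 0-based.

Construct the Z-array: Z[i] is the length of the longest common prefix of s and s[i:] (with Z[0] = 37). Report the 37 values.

[37, 0, 1, 2, 0, 0, 0, 1, 2, 0, 0, 0, 0, 0, 2, 0, 0, 0, 0, 0, 1, 0, 0, 2, 0, 0, 1, 0, 0, 0, 0, 1, 1, 1, 1, 1, 0]

Z[0]=37
i=1: fresh scan; Z[1]=0
i=2: fresh scan; Z[2]=1 grow→box=[2,3)
i=3: fresh scan; Z[3]=2 grow→box=[3,5)
i=4: min(r-i=1, Z[1]=0)=0; Z[4]=0
i=5: fresh scan; Z[5]=0
i=6: fresh scan; Z[6]=0
i=7: fresh scan; Z[7]=1 grow→box=[7,8)
i=8: fresh scan; Z[8]=2 grow→box=[8,10)
i=9: min(r-i=1, Z[1]=0)=0; Z[9]=0
i=10: fresh scan; Z[10]=0
i=11: fresh scan; Z[11]=0
i=12: fresh scan; Z[12]=0
i=13: fresh scan; Z[13]=0
i=14: fresh scan; Z[14]=2 grow→box=[14,16)
i=15: min(r-i=1, Z[1]=0)=0; Z[15]=0
i=16: fresh scan; Z[16]=0
i=17: fresh scan; Z[17]=0
i=18: fresh scan; Z[18]=0
i=19: fresh scan; Z[19]=0
i=20: fresh scan; Z[20]=1 grow→box=[20,21)
i=21: fresh scan; Z[21]=0
i=22: fresh scan; Z[22]=0
i=23: fresh scan; Z[23]=2 grow→box=[23,25)
i=24: min(r-i=1, Z[1]=0)=0; Z[24]=0
i=25: fresh scan; Z[25]=0
i=26: fresh scan; Z[26]=1 grow→box=[26,27)
i=27: fresh scan; Z[27]=0
i=28: fresh scan; Z[28]=0
i=29: fresh scan; Z[29]=0
i=30: fresh scan; Z[30]=0
i=31: fresh scan; Z[31]=1 grow→box=[31,32)
i=32: fresh scan; Z[32]=1 grow→box=[32,33)
i=33: fresh scan; Z[33]=1 grow→box=[33,34)
i=34: fresh scan; Z[34]=1 grow→box=[34,35)
i=35: fresh scan; Z[35]=1 grow→box=[35,36)
i=36: fresh scan; Z[36]=0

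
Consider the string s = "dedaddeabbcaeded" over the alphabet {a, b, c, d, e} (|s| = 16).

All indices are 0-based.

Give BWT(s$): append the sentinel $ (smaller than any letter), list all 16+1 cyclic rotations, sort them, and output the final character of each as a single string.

dedcabbeeade$ddda

rank  rotation           last
    0  $dedaddeabbcaeded  d
    1  abbcaeded$dedadde  e
    2  addeabbcaeded$ded  d
    3  aeded$dedaddeabbc  c
    4  bbcaeded$dedaddea  a
    5  bcaeded$dedaddeab  b
    6  caeded$dedaddeabb  b
    7  d$dedaddeabbcaede  e
    8  daddeabbcaeded$de  e
    9  ddeabbcaeded$deda  a
   10  deabbcaeded$dedad  d
   11  ded$dedaddeabbcae  e
   12  dedaddeabbcaeded$  $
   13  eabbcaeded$dedadd  d
   14  ed$dedaddeabbcaed  d
   15  edaddeabbcaeded$d  d
   16  eded$dedaddeabbca  a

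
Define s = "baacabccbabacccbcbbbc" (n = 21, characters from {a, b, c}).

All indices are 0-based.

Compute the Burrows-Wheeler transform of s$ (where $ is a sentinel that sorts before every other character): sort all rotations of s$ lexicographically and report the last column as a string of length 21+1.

rank  rotation                last
    0  $baacabccbabacccbcbbbc  c
    1  aacabccbabacccbcbbbc$b  b
    2  abacccbcbbbc$baacabccb  b
    3  abccbabacccbcbbbc$baac  c
    4  acabccbabacccbcbbbc$ba  a
    5  acccbcbbbc$baacabccbab  b
    6  baacabccbabacccbcbbbc$  $
    7  babacccbcbbbc$baacabcc  c
    8  bacccbcbbbc$baacabccba  a
    9  bbbc$baacabccbabacccbc  c
   10  bbc$baacabccbabacccbcb  b
   11  bc$baacabccbabacccbcbb  b
   12  bcbbbc$baacabccbabaccc  c
   13  bccbabacccbcbbbc$baaca  a
   14  c$baacabccbabacccbcbbb  b
   15  cabccbabacccbcbbbc$baa  a
   16  cbabacccbcbbbc$baacabc  c
   17  cbbbc$baacabccbabacccb  b
   18  cbcbbbc$baacabccbabacc  c
   19  ccbabacccbcbbbc$baacab  b
   20  ccbcbbbc$baacabccbabac  c
   21  cccbcbbbc$baacabccbaba  a

cbbcab$cacbbcabacbcbca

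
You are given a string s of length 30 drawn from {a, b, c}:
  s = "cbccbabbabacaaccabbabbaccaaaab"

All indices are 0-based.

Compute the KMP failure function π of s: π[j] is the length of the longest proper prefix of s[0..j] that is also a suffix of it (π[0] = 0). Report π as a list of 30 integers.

[0, 0, 1, 1, 2, 0, 0, 0, 0, 0, 0, 1, 0, 0, 1, 1, 0, 0, 0, 0, 0, 0, 0, 1, 1, 0, 0, 0, 0, 0]

π[0] = 0
j=1 s[j]='b': π[1]=0 (border '')
j=2 s[j]='c': π[2]=1 (border 'c')
j=3 s[j]='c': k: 1→0; π[3]=1 (border 'c')
j=4 s[j]='b': π[4]=2 (border 'cb')
j=5 s[j]='a': k: 2→0; π[5]=0 (border '')
j=6 s[j]='b': π[6]=0 (border '')
j=7 s[j]='b': π[7]=0 (border '')
j=8 s[j]='a': π[8]=0 (border '')
j=9 s[j]='b': π[9]=0 (border '')
j=10 s[j]='a': π[10]=0 (border '')
j=11 s[j]='c': π[11]=1 (border 'c')
j=12 s[j]='a': k: 1→0; π[12]=0 (border '')
j=13 s[j]='a': π[13]=0 (border '')
j=14 s[j]='c': π[14]=1 (border 'c')
j=15 s[j]='c': k: 1→0; π[15]=1 (border 'c')
j=16 s[j]='a': k: 1→0; π[16]=0 (border '')
j=17 s[j]='b': π[17]=0 (border '')
j=18 s[j]='b': π[18]=0 (border '')
j=19 s[j]='a': π[19]=0 (border '')
j=20 s[j]='b': π[20]=0 (border '')
j=21 s[j]='b': π[21]=0 (border '')
j=22 s[j]='a': π[22]=0 (border '')
j=23 s[j]='c': π[23]=1 (border 'c')
j=24 s[j]='c': k: 1→0; π[24]=1 (border 'c')
j=25 s[j]='a': k: 1→0; π[25]=0 (border '')
j=26 s[j]='a': π[26]=0 (border '')
j=27 s[j]='a': π[27]=0 (border '')
j=28 s[j]='a': π[28]=0 (border '')
j=29 s[j]='b': π[29]=0 (border '')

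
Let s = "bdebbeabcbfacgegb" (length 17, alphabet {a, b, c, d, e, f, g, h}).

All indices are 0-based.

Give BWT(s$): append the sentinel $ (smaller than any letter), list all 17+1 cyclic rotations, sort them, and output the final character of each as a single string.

rank  rotation            last
    0  $bdebbeabcbfacgegb  b
    1  abcbfacgegb$bdebbe  e
    2  acgegb$bdebbeabcbf  f
    3  b$bdebbeabcbfacgeg  g
    4  bbeabcbfacgegb$bde  e
    5  bcbfacgegb$bdebbea  a
    6  bdebbeabcbfacgegb$  $
    7  beabcbfacgegb$bdeb  b
    8  bfacgegb$bdebbeabc  c
    9  cbfacgegb$bdebbeab  b
   10  cgegb$bdebbeabcbfa  a
   11  debbeabcbfacgegb$b  b
   12  eabcbfacgegb$bdebb  b
   13  ebbeabcbfacgegb$bd  d
   14  egb$bdebbeabcbfacg  g
   15  facgegb$bdebbeabcb  b
   16  gb$bdebbeabcbfacge  e
   17  gegb$bdebbeabcbfac  c

befgea$bcbabbdgbec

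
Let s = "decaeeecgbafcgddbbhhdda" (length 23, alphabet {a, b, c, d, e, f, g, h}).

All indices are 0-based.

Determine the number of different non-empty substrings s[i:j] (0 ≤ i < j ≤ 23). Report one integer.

257

rank | idx | suffix
   0 |  22 | a
   1 |   3 | aeeecgbafcgddbbhhdda
   2 |  10 | afcgddbbhhdda
   3 |   9 | bafcgddbbhhdda
   4 |  16 | bbhhdda
   5 |  17 | bhhdda
   6 |   2 | caeeecgbafcgddbbhhdda
   7 |   7 | cgbafcgddbbhhdda
   8 |  12 | cgddbbhhdda
   9 |  21 | da
  10 |  15 | dbbhhdda
  11 |  20 | dda
  12 |  14 | ddbbhhdda
  13 |   0 | decaeeecgbafcgddbbhhdda
  14 |   1 | ecaeeecgbafcgddbbhhdda
  15 |   6 | ecgbafcgddbbhhdda
  16 |   5 | eecgbafcgddbbhhdda
  17 |   4 | eeecgbafcgddbbhhdda
  18 |  11 | fcgddbbhhdda
  19 |   8 | gbafcgddbbhhdda
  20 |  13 | gddbbhhdda
  21 |  19 | hdda
  22 |  18 | hhdda

SA = [22, 3, 10, 9, 16, 17, 2, 7, 12, 21, 15, 20, 14, 0, 1, 6, 5, 4, 11, 8, 13, 19, 18]
[i] adj suffixes → lcp
  [1] 22/3 → 1 ('a')
  [2] 3/10 → 1 ('a')
  [3] 10/9 → 0 ('')
  [4] 9/16 → 1 ('b')
  [5] 16/17 → 1 ('b')
  [6] 17/2 → 0 ('')
  [7] 2/7 → 1 ('c')
  [8] 7/12 → 2 ('cg')
  [9] 12/21 → 0 ('')
  [10] 21/15 → 1 ('d')
  [11] 15/20 → 1 ('d')
  [12] 20/14 → 2 ('dd')
  [13] 14/0 → 1 ('d')
  [14] 0/1 → 0 ('')
  [15] 1/6 → 2 ('ec')
  [16] 6/5 → 1 ('e')
  [17] 5/4 → 2 ('ee')
  [18] 4/11 → 0 ('')
  [19] 11/8 → 0 ('')
  [20] 8/13 → 1 ('g')
  [21] 13/19 → 0 ('')
  [22] 19/18 → 1 ('h')

n(n+1)/2 = 23·24/2 = 276
Σ LCP = 0 + 1 + 1 + 0 + 1 + 1 + 0 + 1 + 2 + 0 + 1 + 1 + 2 + 1 + 0 + 2 + 1 + 2 + 0 + 0 + 1 + 0 + 1 = 19
distinct = 276 − 19 = 257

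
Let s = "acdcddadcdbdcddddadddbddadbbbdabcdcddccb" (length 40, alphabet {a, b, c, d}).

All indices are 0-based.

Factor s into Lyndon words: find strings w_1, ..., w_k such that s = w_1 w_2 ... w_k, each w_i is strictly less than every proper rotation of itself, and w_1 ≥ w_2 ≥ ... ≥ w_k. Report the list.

["acdcddadcdbdcddddadddbddadbbbd", "abcdcddccb"]

emit factor 1: 'acdcddadcdbdcddddadddbddadbbbd' (i=0, period=30)
emit factor 2: 'abcdcddccb' (i=30, period=10)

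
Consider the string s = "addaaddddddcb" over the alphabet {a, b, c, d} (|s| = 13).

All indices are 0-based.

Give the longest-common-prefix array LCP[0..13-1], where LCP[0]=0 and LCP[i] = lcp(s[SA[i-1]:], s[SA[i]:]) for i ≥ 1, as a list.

sorted suffixes:
  #0 SA[0]=3  'aaddddddcb'
  #1 SA[1]=0  'addaaddddddcb'
  #2 SA[2]=4  'addddddcb'
  #3 SA[3]=12  'b'
  #4 SA[4]=11  'cb'
  #5 SA[5]=2  'daaddddddcb'
  #6 SA[6]=10  'dcb'
  #7 SA[7]=1  'ddaaddddddcb'
  #8 SA[8]=9  'ddcb'
  #9 SA[9]=8  'dddcb'
  #10 SA[10]=7  'ddddcb'
  #11 SA[11]=6  'dddddcb'
  #12 SA[12]=5  'ddddddcb'

SA = [3, 0, 4, 12, 11, 2, 10, 1, 9, 8, 7, 6, 5]
[i] adj suffixes → lcp
  [1] 3/0 → 1 ('a')
  [2] 0/4 → 3 ('add')
  [3] 4/12 → 0 ('')
  [4] 12/11 → 0 ('')
  [5] 11/2 → 0 ('')
  [6] 2/10 → 1 ('d')
  [7] 10/1 → 1 ('d')
  [8] 1/9 → 2 ('dd')
  [9] 9/8 → 2 ('dd')
  [10] 8/7 → 3 ('ddd')
  [11] 7/6 → 4 ('dddd')
  [12] 6/5 → 5 ('ddddd')

[0, 1, 3, 0, 0, 0, 1, 1, 2, 2, 3, 4, 5]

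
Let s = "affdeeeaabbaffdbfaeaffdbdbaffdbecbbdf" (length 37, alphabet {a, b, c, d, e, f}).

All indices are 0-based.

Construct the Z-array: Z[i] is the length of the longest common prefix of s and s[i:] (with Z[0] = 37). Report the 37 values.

[37, 0, 0, 0, 0, 0, 0, 1, 1, 0, 0, 4, 0, 0, 0, 0, 0, 1, 0, 4, 0, 0, 0, 0, 0, 0, 4, 0, 0, 0, 0, 0, 0, 0, 0, 0, 0]

Z[0]=37
i=1: i≥r, start 0; Z[1]=0
i=2: i≥r, start 0; Z[2]=0
i=3: i≥r, start 0; Z[3]=0
i=4: i≥r, start 0; Z[4]=0
i=5: i≥r, start 0; Z[5]=0
i=6: i≥r, start 0; Z[6]=0
i=7: i≥r, start 0; Z[7]=1 grow→box=[7,8)
i=8: i≥r, start 0; Z[8]=1 grow→box=[8,9)
i=9: i≥r, start 0; Z[9]=0
i=10: i≥r, start 0; Z[10]=0
i=11: i≥r, start 0; Z[11]=4 grow→box=[11,15)
i=12: min(r-i=3, Z[1]=0)=0; Z[12]=0
i=13: min(r-i=2, Z[2]=0)=0; Z[13]=0
i=14: min(r-i=1, Z[3]=0)=0; Z[14]=0
i=15: i≥r, start 0; Z[15]=0
i=16: i≥r, start 0; Z[16]=0
i=17: i≥r, start 0; Z[17]=1 grow→box=[17,18)
i=18: i≥r, start 0; Z[18]=0
i=19: i≥r, start 0; Z[19]=4 grow→box=[19,23)
i=20: min(r-i=3, Z[1]=0)=0; Z[20]=0
i=21: min(r-i=2, Z[2]=0)=0; Z[21]=0
i=22: min(r-i=1, Z[3]=0)=0; Z[22]=0
i=23: i≥r, start 0; Z[23]=0
i=24: i≥r, start 0; Z[24]=0
i=25: i≥r, start 0; Z[25]=0
i=26: i≥r, start 0; Z[26]=4 grow→box=[26,30)
i=27: min(r-i=3, Z[1]=0)=0; Z[27]=0
i=28: min(r-i=2, Z[2]=0)=0; Z[28]=0
i=29: min(r-i=1, Z[3]=0)=0; Z[29]=0
i=30: i≥r, start 0; Z[30]=0
i=31: i≥r, start 0; Z[31]=0
i=32: i≥r, start 0; Z[32]=0
i=33: i≥r, start 0; Z[33]=0
i=34: i≥r, start 0; Z[34]=0
i=35: i≥r, start 0; Z[35]=0
i=36: i≥r, start 0; Z[36]=0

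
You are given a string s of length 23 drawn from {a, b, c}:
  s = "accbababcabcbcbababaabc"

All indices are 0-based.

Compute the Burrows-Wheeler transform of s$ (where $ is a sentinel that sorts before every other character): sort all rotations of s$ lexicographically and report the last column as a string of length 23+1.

cbbbbabc$aaccaaacabbbcba

rank  rotation                  last
    0  $accbababcabcbcbababaabc  c
    1  aabc$accbababcabcbcbabab  b
    2  abaabc$accbababcabcbcbab  b
    3  ababaabc$accbababcabcbcb  b
    4  ababcabcbcbababaabc$accb  b
    5  abc$accbababcabcbcbababa  a
    6  abcabcbcbababaabc$accbab  b
    7  abcbcbababaabc$accbababc  c
    8  accbababcabcbcbababaabc$  $
    9  baabc$accbababcabcbcbaba  a
   10  babaabc$accbababcabcbcba  a
   11  bababaabc$accbababcabcbc  c
   12  bababcabcbcbababaabc$acc  c
   13  babcabcbcbababaabc$accba  a
   14  bc$accbababcabcbcbababaa  a
   15  bcabcbcbababaabc$accbaba  a
   16  bcbababaabc$accbababcabc  c
   17  bcbcbababaabc$accbababca  a
   18  c$accbababcabcbcbababaab  b
   19  cabcbcbababaabc$accbabab  b
   20  cbababaabc$accbababcabcb  b
   21  cbababcabcbcbababaabc$ac  c
   22  cbcbababaabc$accbababcab  b
   23  ccbababcabcbcbababaabc$a  a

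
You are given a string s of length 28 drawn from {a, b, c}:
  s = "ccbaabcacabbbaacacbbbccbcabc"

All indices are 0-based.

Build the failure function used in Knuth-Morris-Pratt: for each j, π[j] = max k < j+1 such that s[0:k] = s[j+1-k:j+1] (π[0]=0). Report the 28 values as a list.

π[0] = 0
j=1 s[j]='c': π[1]=1 (border 'c')
j=2 s[j]='b': k: 1→0; π[2]=0 (border '')
j=3 s[j]='a': π[3]=0 (border '')
j=4 s[j]='a': π[4]=0 (border '')
j=5 s[j]='b': π[5]=0 (border '')
j=6 s[j]='c': π[6]=1 (border 'c')
j=7 s[j]='a': k: 1→0; π[7]=0 (border '')
j=8 s[j]='c': π[8]=1 (border 'c')
j=9 s[j]='a': k: 1→0; π[9]=0 (border '')
j=10 s[j]='b': π[10]=0 (border '')
j=11 s[j]='b': π[11]=0 (border '')
j=12 s[j]='b': π[12]=0 (border '')
j=13 s[j]='a': π[13]=0 (border '')
j=14 s[j]='a': π[14]=0 (border '')
j=15 s[j]='c': π[15]=1 (border 'c')
j=16 s[j]='a': k: 1→0; π[16]=0 (border '')
j=17 s[j]='c': π[17]=1 (border 'c')
j=18 s[j]='b': k: 1→0; π[18]=0 (border '')
j=19 s[j]='b': π[19]=0 (border '')
j=20 s[j]='b': π[20]=0 (border '')
j=21 s[j]='c': π[21]=1 (border 'c')
j=22 s[j]='c': π[22]=2 (border 'cc')
j=23 s[j]='b': π[23]=3 (border 'ccb')
j=24 s[j]='c': k: 3→0; π[24]=1 (border 'c')
j=25 s[j]='a': k: 1→0; π[25]=0 (border '')
j=26 s[j]='b': π[26]=0 (border '')
j=27 s[j]='c': π[27]=1 (border 'c')

[0, 1, 0, 0, 0, 0, 1, 0, 1, 0, 0, 0, 0, 0, 0, 1, 0, 1, 0, 0, 0, 1, 2, 3, 1, 0, 0, 1]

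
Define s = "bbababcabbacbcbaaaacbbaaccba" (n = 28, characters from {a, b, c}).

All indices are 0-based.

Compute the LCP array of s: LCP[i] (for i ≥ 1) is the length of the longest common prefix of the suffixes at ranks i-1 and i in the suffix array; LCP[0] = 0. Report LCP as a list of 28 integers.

sorted suffixes:
  #0 SA[0]=27  'a'
  #1 SA[1]=15  'aaaacbbaaccba'
  #2 SA[2]=16  'aaacbbaaccba'
  #3 SA[3]=17  'aacbbaaccba'
  #4 SA[4]=22  'aaccba'
  #5 SA[5]=2  'ababcabbacbcbaaaacbbaaccba'
  #6 SA[6]=7  'abbacbcbaaaacbbaaccba'
  #7 SA[7]=4  'abcabbacbcbaaaacbbaaccba'
  #8 SA[8]=18  'acbbaaccba'
  #9 SA[9]=10  'acbcbaaaacbbaaccba'
  #10 SA[10]=23  'accba'
  #11 SA[11]=26  'ba'
  #12 SA[12]=14  'baaaacbbaaccba'
  #13 SA[13]=21  'baaccba'
  #14 SA[14]=1  'bababcabbacbcbaaaacbbaaccba'
  #15 SA[15]=3  'babcabbacbcbaaaacbbaaccba'
  #16 SA[16]=9  'bacbcbaaaacbbaaccba'
  #17 SA[17]=20  'bbaaccba'
  #18 SA[18]=0  'bbababcabbacbcbaaaacbbaaccba'
  #19 SA[19]=8  'bbacbcbaaaacbbaaccba'
  #20 SA[20]=5  'bcabbacbcbaaaacbbaaccba'
  #21 SA[21]=12  'bcbaaaacbbaaccba'
  #22 SA[22]=6  'cabbacbcbaaaacbbaaccba'
  #23 SA[23]=25  'cba'
  #24 SA[24]=13  'cbaaaacbbaaccba'
  #25 SA[25]=19  'cbbaaccba'
  #26 SA[26]=11  'cbcbaaaacbbaaccba'
  #27 SA[27]=24  'ccba'

SA = [27, 15, 16, 17, 22, 2, 7, 4, 18, 10, 23, 26, 14, 21, 1, 3, 9, 20, 0, 8, 5, 12, 6, 25, 13, 19, 11, 24]
i: (SA[i-1],SA[i]) lcp shared
  1: (27,15) 1 'a'
  2: (15,16) 3 'aaa'
  3: (16,17) 2 'aa'
  4: (17,22) 3 'aac'
  5: (22,2) 1 'a'
  6: (2,7) 2 'ab'
  7: (7,4) 2 'ab'
  8: (4,18) 1 'a'
  9: (18,10) 3 'acb'
  10: (10,23) 2 'ac'
  11: (23,26) 0 ''
  12: (26,14) 2 'ba'
  13: (14,21) 3 'baa'
  14: (21,1) 2 'ba'
  15: (1,3) 3 'bab'
  16: (3,9) 2 'ba'
  17: (9,20) 1 'b'
  18: (20,0) 3 'bba'
  19: (0,8) 3 'bba'
  20: (8,5) 1 'b'
  21: (5,12) 2 'bc'
  22: (12,6) 0 ''
  23: (6,25) 1 'c'
  24: (25,13) 3 'cba'
  25: (13,19) 2 'cb'
  26: (19,11) 2 'cb'
  27: (11,24) 1 'c'

[0, 1, 3, 2, 3, 1, 2, 2, 1, 3, 2, 0, 2, 3, 2, 3, 2, 1, 3, 3, 1, 2, 0, 1, 3, 2, 2, 1]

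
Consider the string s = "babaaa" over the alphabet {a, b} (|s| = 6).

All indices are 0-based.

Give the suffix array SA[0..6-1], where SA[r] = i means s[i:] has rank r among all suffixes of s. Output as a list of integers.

rank | idx | suffix
   0 |   5 | a
   1 |   4 | aa
   2 |   3 | aaa
   3 |   1 | abaaa
   4 |   2 | baaa
   5 |   0 | babaaa

[5, 4, 3, 1, 2, 0]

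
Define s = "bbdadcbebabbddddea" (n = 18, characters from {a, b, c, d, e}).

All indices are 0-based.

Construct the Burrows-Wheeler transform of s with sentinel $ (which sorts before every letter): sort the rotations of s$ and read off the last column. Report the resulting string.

rank  rotation             last
    0  $bbdadcbebabbddddea  a
    1  a$bbdadcbebabbdddde  e
    2  abbddddea$bbdadcbeb  b
    3  adcbebabbddddea$bbd  d
    4  babbddddea$bbdadcbe  e
    5  bbdadcbebabbddddea$  $
    6  bbddddea$bbdadcbeba  a
    7  bdadcbebabbddddea$b  b
    8  bddddea$bbdadcbebab  b
    9  bebabbddddea$bbdadc  c
   10  cbebabbddddea$bbdad  d
   11  dadcbebabbddddea$bb  b
   12  dcbebabbddddea$bbda  a
   13  ddddea$bbdadcbebabb  b
   14  dddea$bbdadcbebabbd  d
   15  ddea$bbdadcbebabbdd  d
   16  dea$bbdadcbebabbddd  d
   17  ea$bbdadcbebabbdddd  d
   18  ebabbddddea$bbdadcb  b

aebde$abbcdbabddddb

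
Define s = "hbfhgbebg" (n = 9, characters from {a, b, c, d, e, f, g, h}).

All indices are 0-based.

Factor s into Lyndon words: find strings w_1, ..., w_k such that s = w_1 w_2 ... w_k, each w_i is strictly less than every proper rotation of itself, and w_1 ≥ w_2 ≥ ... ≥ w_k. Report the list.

["h", "bfhg", "bebg"]

emit factor 1: 'h' (i=0, period=1)
emit factor 2: 'bfhg' (i=1, period=4)
emit factor 3: 'bebg' (i=5, period=4)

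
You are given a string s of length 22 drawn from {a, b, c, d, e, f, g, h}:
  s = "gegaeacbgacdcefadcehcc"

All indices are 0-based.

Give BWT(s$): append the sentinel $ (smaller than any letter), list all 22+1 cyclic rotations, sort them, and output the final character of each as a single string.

rank  rotation                 last
    0  $gegaeacbgacdcefadcehcc  c
    1  acbgacdcefadcehcc$gegae  e
    2  acdcefadcehcc$gegaeacbg  g
    3  adcehcc$gegaeacbgacdcef  f
    4  aeacbgacdcefadcehcc$geg  g
    5  bgacdcefadcehcc$gegaeac  c
    6  c$gegaeacbgacdcefadcehc  c
    7  cbgacdcefadcehcc$gegaea  a
    8  cc$gegaeacbgacdcefadceh  h
    9  cdcefadcehcc$gegaeacbga  a
   10  cefadcehcc$gegaeacbgacd  d
   11  cehcc$gegaeacbgacdcefad  d
   12  dcefadcehcc$gegaeacbgac  c
   13  dcehcc$gegaeacbgacdcefa  a
   14  eacbgacdcefadcehcc$gega  a
   15  efadcehcc$gegaeacbgacdc  c
   16  egaeacbgacdcefadcehcc$g  g
   17  ehcc$gegaeacbgacdcefadc  c
   18  fadcehcc$gegaeacbgacdce  e
   19  gacdcefadcehcc$gegaeacb  b
   20  gaeacbgacdcefadcehcc$ge  e
   21  gegaeacbgacdcefadcehcc$  $
   22  hcc$gegaeacbgacdcefadce  e

cegfgccahaddcaacgcebe$e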